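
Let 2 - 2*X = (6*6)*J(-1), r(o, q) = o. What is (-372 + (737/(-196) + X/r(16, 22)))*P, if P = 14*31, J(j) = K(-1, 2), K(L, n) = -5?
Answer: -8994247/56 ≈ -1.6061e+5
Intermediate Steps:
J(j) = -5
X = 91 (X = 1 - 6*6*(-5)/2 = 1 - 18*(-5) = 1 - 1/2*(-180) = 1 + 90 = 91)
P = 434
(-372 + (737/(-196) + X/r(16, 22)))*P = (-372 + (737/(-196) + 91/16))*434 = (-372 + (737*(-1/196) + 91*(1/16)))*434 = (-372 + (-737/196 + 91/16))*434 = (-372 + 1511/784)*434 = -290137/784*434 = -8994247/56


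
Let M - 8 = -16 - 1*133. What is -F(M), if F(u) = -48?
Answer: 48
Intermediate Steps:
M = -141 (M = 8 + (-16 - 1*133) = 8 + (-16 - 133) = 8 - 149 = -141)
-F(M) = -1*(-48) = 48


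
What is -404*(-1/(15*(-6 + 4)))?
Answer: -202/15 ≈ -13.467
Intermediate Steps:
-404*(-1/(15*(-6 + 4))) = -404/((-2*(-15))) = -404/30 = -404*1/30 = -202/15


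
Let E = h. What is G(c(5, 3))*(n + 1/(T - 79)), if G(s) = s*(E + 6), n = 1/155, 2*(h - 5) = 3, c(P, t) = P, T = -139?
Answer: 1575/13516 ≈ 0.11653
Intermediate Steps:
h = 13/2 (h = 5 + (1/2)*3 = 5 + 3/2 = 13/2 ≈ 6.5000)
n = 1/155 ≈ 0.0064516
E = 13/2 ≈ 6.5000
G(s) = 25*s/2 (G(s) = s*(13/2 + 6) = s*(25/2) = 25*s/2)
G(c(5, 3))*(n + 1/(T - 79)) = ((25/2)*5)*(1/155 + 1/(-139 - 79)) = 125*(1/155 + 1/(-218))/2 = 125*(1/155 - 1/218)/2 = (125/2)*(63/33790) = 1575/13516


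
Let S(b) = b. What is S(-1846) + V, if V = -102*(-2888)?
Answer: 292730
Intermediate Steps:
V = 294576
S(-1846) + V = -1846 + 294576 = 292730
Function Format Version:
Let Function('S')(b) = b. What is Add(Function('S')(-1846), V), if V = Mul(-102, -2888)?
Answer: 292730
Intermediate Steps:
V = 294576
Add(Function('S')(-1846), V) = Add(-1846, 294576) = 292730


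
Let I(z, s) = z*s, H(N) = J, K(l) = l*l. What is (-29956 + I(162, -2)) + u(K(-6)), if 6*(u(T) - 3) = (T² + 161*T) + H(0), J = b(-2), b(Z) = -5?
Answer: -174575/6 ≈ -29096.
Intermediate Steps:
J = -5
K(l) = l²
H(N) = -5
I(z, s) = s*z
u(T) = 13/6 + T²/6 + 161*T/6 (u(T) = 3 + ((T² + 161*T) - 5)/6 = 3 + (-5 + T² + 161*T)/6 = 3 + (-⅚ + T²/6 + 161*T/6) = 13/6 + T²/6 + 161*T/6)
(-29956 + I(162, -2)) + u(K(-6)) = (-29956 - 2*162) + (13/6 + ((-6)²)²/6 + (161/6)*(-6)²) = (-29956 - 324) + (13/6 + (⅙)*36² + (161/6)*36) = -30280 + (13/6 + (⅙)*1296 + 966) = -30280 + (13/6 + 216 + 966) = -30280 + 7105/6 = -174575/6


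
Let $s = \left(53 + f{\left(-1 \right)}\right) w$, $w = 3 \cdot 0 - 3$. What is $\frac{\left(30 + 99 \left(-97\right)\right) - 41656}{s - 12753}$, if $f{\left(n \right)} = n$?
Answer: $\frac{51229}{12909} \approx 3.9685$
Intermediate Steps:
$w = -3$ ($w = 0 - 3 = -3$)
$s = -156$ ($s = \left(53 - 1\right) \left(-3\right) = 52 \left(-3\right) = -156$)
$\frac{\left(30 + 99 \left(-97\right)\right) - 41656}{s - 12753} = \frac{\left(30 + 99 \left(-97\right)\right) - 41656}{-156 - 12753} = \frac{\left(30 - 9603\right) - 41656}{-12909} = \left(-9573 - 41656\right) \left(- \frac{1}{12909}\right) = \left(-51229\right) \left(- \frac{1}{12909}\right) = \frac{51229}{12909}$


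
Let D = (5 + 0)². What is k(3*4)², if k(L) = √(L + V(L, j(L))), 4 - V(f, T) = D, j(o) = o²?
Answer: -9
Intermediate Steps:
D = 25 (D = 5² = 25)
V(f, T) = -21 (V(f, T) = 4 - 1*25 = 4 - 25 = -21)
k(L) = √(-21 + L) (k(L) = √(L - 21) = √(-21 + L))
k(3*4)² = (√(-21 + 3*4))² = (√(-21 + 12))² = (√(-9))² = (3*I)² = -9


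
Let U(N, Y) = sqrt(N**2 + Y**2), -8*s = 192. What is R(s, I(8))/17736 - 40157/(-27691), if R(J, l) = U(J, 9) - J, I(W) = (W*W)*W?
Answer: 29703714/20463649 + sqrt(73)/5912 ≈ 1.4530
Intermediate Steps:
s = -24 (s = -1/8*192 = -24)
I(W) = W**3 (I(W) = W**2*W = W**3)
R(J, l) = sqrt(81 + J**2) - J (R(J, l) = sqrt(J**2 + 9**2) - J = sqrt(J**2 + 81) - J = sqrt(81 + J**2) - J)
R(s, I(8))/17736 - 40157/(-27691) = (sqrt(81 + (-24)**2) - 1*(-24))/17736 - 40157/(-27691) = (sqrt(81 + 576) + 24)*(1/17736) - 40157*(-1/27691) = (sqrt(657) + 24)*(1/17736) + 40157/27691 = (3*sqrt(73) + 24)*(1/17736) + 40157/27691 = (24 + 3*sqrt(73))*(1/17736) + 40157/27691 = (1/739 + sqrt(73)/5912) + 40157/27691 = 29703714/20463649 + sqrt(73)/5912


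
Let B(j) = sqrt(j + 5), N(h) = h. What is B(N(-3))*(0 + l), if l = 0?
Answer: 0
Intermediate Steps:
B(j) = sqrt(5 + j)
B(N(-3))*(0 + l) = sqrt(5 - 3)*(0 + 0) = sqrt(2)*0 = 0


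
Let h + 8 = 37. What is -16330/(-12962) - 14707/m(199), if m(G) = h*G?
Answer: -48195852/37401851 ≈ -1.2886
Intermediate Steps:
h = 29 (h = -8 + 37 = 29)
m(G) = 29*G
-16330/(-12962) - 14707/m(199) = -16330/(-12962) - 14707/(29*199) = -16330*(-1/12962) - 14707/5771 = 8165/6481 - 14707*1/5771 = 8165/6481 - 14707/5771 = -48195852/37401851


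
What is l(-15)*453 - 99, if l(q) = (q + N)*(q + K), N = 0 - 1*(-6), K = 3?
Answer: 48825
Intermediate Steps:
N = 6 (N = 0 + 6 = 6)
l(q) = (3 + q)*(6 + q) (l(q) = (q + 6)*(q + 3) = (6 + q)*(3 + q) = (3 + q)*(6 + q))
l(-15)*453 - 99 = (18 + (-15)**2 + 9*(-15))*453 - 99 = (18 + 225 - 135)*453 - 99 = 108*453 - 99 = 48924 - 99 = 48825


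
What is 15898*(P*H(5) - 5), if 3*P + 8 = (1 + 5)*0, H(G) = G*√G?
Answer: -79490 - 635920*√5/3 ≈ -5.5348e+5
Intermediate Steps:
H(G) = G^(3/2)
P = -8/3 (P = -8/3 + ((1 + 5)*0)/3 = -8/3 + (6*0)/3 = -8/3 + (⅓)*0 = -8/3 + 0 = -8/3 ≈ -2.6667)
15898*(P*H(5) - 5) = 15898*(-40*√5/3 - 5) = 15898*(-5 - 40*√5/3) = -79490 - 635920*√5/3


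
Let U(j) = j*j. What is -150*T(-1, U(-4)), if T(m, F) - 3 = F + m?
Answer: -2700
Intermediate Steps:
U(j) = j**2
T(m, F) = 3 + F + m (T(m, F) = 3 + (F + m) = 3 + F + m)
-150*T(-1, U(-4)) = -150*(3 + (-4)**2 - 1) = -150*(3 + 16 - 1) = -150*18 = -2700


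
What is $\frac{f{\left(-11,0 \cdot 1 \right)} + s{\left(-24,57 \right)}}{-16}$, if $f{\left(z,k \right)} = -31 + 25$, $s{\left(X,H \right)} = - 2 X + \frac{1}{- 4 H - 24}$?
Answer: $- \frac{10583}{4032} \approx -2.6248$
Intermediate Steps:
$s{\left(X,H \right)} = \frac{1}{-24 - 4 H} - 2 X$ ($s{\left(X,H \right)} = - 2 X + \frac{1}{-24 - 4 H} = \frac{1}{-24 - 4 H} - 2 X$)
$f{\left(z,k \right)} = -6$
$\frac{f{\left(-11,0 \cdot 1 \right)} + s{\left(-24,57 \right)}}{-16} = \frac{-6 + \frac{-1 - -1152 - 456 \left(-24\right)}{4 \left(6 + 57\right)}}{-16} = \left(-6 + \frac{-1 + 1152 + 10944}{4 \cdot 63}\right) \left(- \frac{1}{16}\right) = \left(-6 + \frac{1}{4} \cdot \frac{1}{63} \cdot 12095\right) \left(- \frac{1}{16}\right) = \left(-6 + \frac{12095}{252}\right) \left(- \frac{1}{16}\right) = \frac{10583}{252} \left(- \frac{1}{16}\right) = - \frac{10583}{4032}$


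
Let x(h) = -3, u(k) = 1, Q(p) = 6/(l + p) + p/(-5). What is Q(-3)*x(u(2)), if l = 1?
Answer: 36/5 ≈ 7.2000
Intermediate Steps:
Q(p) = 6/(1 + p) - p/5 (Q(p) = 6/(1 + p) + p/(-5) = 6/(1 + p) + p*(-1/5) = 6/(1 + p) - p/5)
Q(-3)*x(u(2)) = ((30 - 1*(-3) - 1*(-3)**2)/(5*(1 - 3)))*(-3) = ((1/5)*(30 + 3 - 1*9)/(-2))*(-3) = ((1/5)*(-1/2)*(30 + 3 - 9))*(-3) = ((1/5)*(-1/2)*24)*(-3) = -12/5*(-3) = 36/5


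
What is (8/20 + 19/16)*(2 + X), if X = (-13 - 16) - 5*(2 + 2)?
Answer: -5969/80 ≈ -74.613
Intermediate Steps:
X = -49 (X = -29 - 5*4 = -29 - 20 = -49)
(8/20 + 19/16)*(2 + X) = (8/20 + 19/16)*(2 - 49) = (8*(1/20) + 19*(1/16))*(-47) = (⅖ + 19/16)*(-47) = (127/80)*(-47) = -5969/80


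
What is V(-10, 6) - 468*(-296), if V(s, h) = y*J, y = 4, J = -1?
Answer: 138524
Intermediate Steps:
V(s, h) = -4 (V(s, h) = 4*(-1) = -4)
V(-10, 6) - 468*(-296) = -4 - 468*(-296) = -4 + 138528 = 138524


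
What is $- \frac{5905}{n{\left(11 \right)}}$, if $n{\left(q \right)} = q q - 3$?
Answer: $- \frac{5905}{118} \approx -50.042$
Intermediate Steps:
$n{\left(q \right)} = -3 + q^{2}$ ($n{\left(q \right)} = q^{2} - 3 = -3 + q^{2}$)
$- \frac{5905}{n{\left(11 \right)}} = - \frac{5905}{-3 + 11^{2}} = - \frac{5905}{-3 + 121} = - \frac{5905}{118}$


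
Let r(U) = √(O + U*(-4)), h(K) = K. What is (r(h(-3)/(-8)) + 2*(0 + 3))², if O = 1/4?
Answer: (12 + I*√5)²/4 ≈ 34.75 + 13.416*I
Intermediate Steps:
O = ¼ ≈ 0.25000
r(U) = √(¼ - 4*U) (r(U) = √(¼ + U*(-4)) = √(¼ - 4*U))
(r(h(-3)/(-8)) + 2*(0 + 3))² = (√(1 - (-48)/(-8))/2 + 2*(0 + 3))² = (√(1 - (-48)*(-1)/8)/2 + 2*3)² = (√(1 - 16*3/8)/2 + 6)² = (√(1 - 6)/2 + 6)² = (√(-5)/2 + 6)² = ((I*√5)/2 + 6)² = (I*√5/2 + 6)² = (6 + I*√5/2)²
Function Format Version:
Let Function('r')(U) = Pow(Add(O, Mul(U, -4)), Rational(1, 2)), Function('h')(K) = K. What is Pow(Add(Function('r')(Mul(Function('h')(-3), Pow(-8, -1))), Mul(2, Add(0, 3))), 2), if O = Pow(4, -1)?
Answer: Mul(Rational(1, 4), Pow(Add(12, Mul(I, Pow(5, Rational(1, 2)))), 2)) ≈ Add(34.750, Mul(13.416, I))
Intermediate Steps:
O = Rational(1, 4) ≈ 0.25000
Function('r')(U) = Pow(Add(Rational(1, 4), Mul(-4, U)), Rational(1, 2)) (Function('r')(U) = Pow(Add(Rational(1, 4), Mul(U, -4)), Rational(1, 2)) = Pow(Add(Rational(1, 4), Mul(-4, U)), Rational(1, 2)))
Pow(Add(Function('r')(Mul(Function('h')(-3), Pow(-8, -1))), Mul(2, Add(0, 3))), 2) = Pow(Add(Mul(Rational(1, 2), Pow(Add(1, Mul(-16, Mul(-3, Pow(-8, -1)))), Rational(1, 2))), Mul(2, Add(0, 3))), 2) = Pow(Add(Mul(Rational(1, 2), Pow(Add(1, Mul(-16, Mul(-3, Rational(-1, 8)))), Rational(1, 2))), Mul(2, 3)), 2) = Pow(Add(Mul(Rational(1, 2), Pow(Add(1, Mul(-16, Rational(3, 8))), Rational(1, 2))), 6), 2) = Pow(Add(Mul(Rational(1, 2), Pow(Add(1, -6), Rational(1, 2))), 6), 2) = Pow(Add(Mul(Rational(1, 2), Pow(-5, Rational(1, 2))), 6), 2) = Pow(Add(Mul(Rational(1, 2), Mul(I, Pow(5, Rational(1, 2)))), 6), 2) = Pow(Add(Mul(Rational(1, 2), I, Pow(5, Rational(1, 2))), 6), 2) = Pow(Add(6, Mul(Rational(1, 2), I, Pow(5, Rational(1, 2)))), 2)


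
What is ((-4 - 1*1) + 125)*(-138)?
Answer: -16560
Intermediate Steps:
((-4 - 1*1) + 125)*(-138) = ((-4 - 1) + 125)*(-138) = (-5 + 125)*(-138) = 120*(-138) = -16560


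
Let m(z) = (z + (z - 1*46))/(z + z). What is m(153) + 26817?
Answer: 4103131/153 ≈ 26818.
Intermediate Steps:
m(z) = (-46 + 2*z)/(2*z) (m(z) = (z + (z - 46))/((2*z)) = (z + (-46 + z))*(1/(2*z)) = (-46 + 2*z)*(1/(2*z)) = (-46 + 2*z)/(2*z))
m(153) + 26817 = (-23 + 153)/153 + 26817 = (1/153)*130 + 26817 = 130/153 + 26817 = 4103131/153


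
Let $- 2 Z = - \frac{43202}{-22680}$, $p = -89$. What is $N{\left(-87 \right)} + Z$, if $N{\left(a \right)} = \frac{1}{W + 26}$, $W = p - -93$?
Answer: $- \frac{4169}{4536} \approx -0.91909$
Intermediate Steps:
$Z = - \frac{21601}{22680}$ ($Z = - \frac{\left(-43202\right) \frac{1}{-22680}}{2} = - \frac{\left(-43202\right) \left(- \frac{1}{22680}\right)}{2} = \left(- \frac{1}{2}\right) \frac{21601}{11340} = - \frac{21601}{22680} \approx -0.95243$)
$W = 4$ ($W = -89 - -93 = -89 + 93 = 4$)
$N{\left(a \right)} = \frac{1}{30}$ ($N{\left(a \right)} = \frac{1}{4 + 26} = \frac{1}{30}$)
$N{\left(-87 \right)} + Z = \frac{1}{30} - \frac{21601}{22680} = - \frac{4169}{4536}$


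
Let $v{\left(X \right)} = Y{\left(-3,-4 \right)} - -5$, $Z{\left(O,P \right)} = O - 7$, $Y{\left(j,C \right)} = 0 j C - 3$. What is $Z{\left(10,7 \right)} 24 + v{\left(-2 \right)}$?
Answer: $74$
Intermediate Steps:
$Y{\left(j,C \right)} = -3$ ($Y{\left(j,C \right)} = 0 C - 3 = 0 - 3 = -3$)
$Z{\left(O,P \right)} = -7 + O$
$v{\left(X \right)} = 2$ ($v{\left(X \right)} = -3 - -5 = -3 + 5 = 2$)
$Z{\left(10,7 \right)} 24 + v{\left(-2 \right)} = \left(-7 + 10\right) 24 + 2 = 3 \cdot 24 + 2 = 72 + 2 = 74$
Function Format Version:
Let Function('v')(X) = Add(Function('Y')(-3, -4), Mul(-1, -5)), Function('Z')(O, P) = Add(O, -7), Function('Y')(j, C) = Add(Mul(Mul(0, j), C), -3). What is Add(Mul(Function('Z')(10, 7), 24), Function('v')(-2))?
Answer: 74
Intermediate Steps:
Function('Y')(j, C) = -3 (Function('Y')(j, C) = Add(Mul(0, C), -3) = Add(0, -3) = -3)
Function('Z')(O, P) = Add(-7, O)
Function('v')(X) = 2 (Function('v')(X) = Add(-3, Mul(-1, -5)) = Add(-3, 5) = 2)
Add(Mul(Function('Z')(10, 7), 24), Function('v')(-2)) = Add(Mul(Add(-7, 10), 24), 2) = Add(Mul(3, 24), 2) = Add(72, 2) = 74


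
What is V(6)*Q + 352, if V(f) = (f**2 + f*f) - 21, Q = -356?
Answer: -17804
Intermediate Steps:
V(f) = -21 + 2*f**2 (V(f) = (f**2 + f**2) - 21 = 2*f**2 - 21 = -21 + 2*f**2)
V(6)*Q + 352 = (-21 + 2*6**2)*(-356) + 352 = (-21 + 2*36)*(-356) + 352 = (-21 + 72)*(-356) + 352 = 51*(-356) + 352 = -18156 + 352 = -17804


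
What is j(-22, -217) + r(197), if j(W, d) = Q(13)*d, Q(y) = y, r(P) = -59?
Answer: -2880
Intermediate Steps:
j(W, d) = 13*d
j(-22, -217) + r(197) = 13*(-217) - 59 = -2821 - 59 = -2880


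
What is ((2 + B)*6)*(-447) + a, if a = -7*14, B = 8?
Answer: -26918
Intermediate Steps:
a = -98
((2 + B)*6)*(-447) + a = ((2 + 8)*6)*(-447) - 98 = (10*6)*(-447) - 98 = 60*(-447) - 98 = -26820 - 98 = -26918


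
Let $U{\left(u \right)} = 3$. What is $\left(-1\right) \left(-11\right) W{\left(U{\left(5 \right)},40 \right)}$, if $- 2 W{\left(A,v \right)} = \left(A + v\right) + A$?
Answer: $-253$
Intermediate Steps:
$W{\left(A,v \right)} = - A - \frac{v}{2}$ ($W{\left(A,v \right)} = - \frac{\left(A + v\right) + A}{2} = - \frac{v + 2 A}{2} = - A - \frac{v}{2}$)
$\left(-1\right) \left(-11\right) W{\left(U{\left(5 \right)},40 \right)} = \left(-1\right) \left(-11\right) \left(\left(-1\right) 3 - 20\right) = 11 \left(-3 - 20\right) = 11 \left(-23\right) = -253$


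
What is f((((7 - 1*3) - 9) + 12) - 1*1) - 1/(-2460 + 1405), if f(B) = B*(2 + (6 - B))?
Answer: 12661/1055 ≈ 12.001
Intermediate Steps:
f(B) = B*(8 - B)
f((((7 - 1*3) - 9) + 12) - 1*1) - 1/(-2460 + 1405) = ((((7 - 1*3) - 9) + 12) - 1*1)*(8 - ((((7 - 1*3) - 9) + 12) - 1*1)) - 1/(-2460 + 1405) = ((((7 - 3) - 9) + 12) - 1)*(8 - ((((7 - 3) - 9) + 12) - 1)) - 1/(-1055) = (((4 - 9) + 12) - 1)*(8 - (((4 - 9) + 12) - 1)) - 1*(-1/1055) = ((-5 + 12) - 1)*(8 - ((-5 + 12) - 1)) + 1/1055 = (7 - 1)*(8 - (7 - 1)) + 1/1055 = 6*(8 - 1*6) + 1/1055 = 6*(8 - 6) + 1/1055 = 6*2 + 1/1055 = 12 + 1/1055 = 12661/1055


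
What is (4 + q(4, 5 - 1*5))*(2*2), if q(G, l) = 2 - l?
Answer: 24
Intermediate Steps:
(4 + q(4, 5 - 1*5))*(2*2) = (4 + (2 - (5 - 1*5)))*(2*2) = (4 + (2 - (5 - 5)))*4 = (4 + (2 - 1*0))*4 = (4 + (2 + 0))*4 = (4 + 2)*4 = 6*4 = 24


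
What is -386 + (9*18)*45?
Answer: 6904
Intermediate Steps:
-386 + (9*18)*45 = -386 + 162*45 = -386 + 7290 = 6904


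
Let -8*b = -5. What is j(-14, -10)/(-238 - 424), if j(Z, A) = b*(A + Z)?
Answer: 15/662 ≈ 0.022659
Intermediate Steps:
b = 5/8 (b = -1/8*(-5) = 5/8 ≈ 0.62500)
j(Z, A) = 5*A/8 + 5*Z/8 (j(Z, A) = 5*(A + Z)/8 = 5*A/8 + 5*Z/8)
j(-14, -10)/(-238 - 424) = ((5/8)*(-10) + (5/8)*(-14))/(-238 - 424) = (-25/4 - 35/4)/(-662) = -15*(-1/662) = 15/662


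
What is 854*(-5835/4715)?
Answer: -996618/943 ≈ -1056.9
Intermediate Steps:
854*(-5835/4715) = 854*(-5835*1/4715) = 854*(-1167/943) = -996618/943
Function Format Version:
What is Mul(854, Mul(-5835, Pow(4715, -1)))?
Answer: Rational(-996618, 943) ≈ -1056.9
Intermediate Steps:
Mul(854, Mul(-5835, Pow(4715, -1))) = Mul(854, Mul(-5835, Rational(1, 4715))) = Mul(854, Rational(-1167, 943)) = Rational(-996618, 943)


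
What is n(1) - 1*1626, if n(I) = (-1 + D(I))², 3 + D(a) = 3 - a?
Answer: -1622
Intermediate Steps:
D(a) = -a (D(a) = -3 + (3 - a) = -a)
n(I) = (-1 - I)²
n(1) - 1*1626 = (1 + 1)² - 1*1626 = 2² - 1626 = 4 - 1626 = -1622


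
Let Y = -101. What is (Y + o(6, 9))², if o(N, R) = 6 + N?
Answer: 7921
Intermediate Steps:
(Y + o(6, 9))² = (-101 + (6 + 6))² = (-101 + 12)² = (-89)² = 7921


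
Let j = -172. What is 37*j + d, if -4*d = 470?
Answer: -12963/2 ≈ -6481.5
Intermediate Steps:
d = -235/2 (d = -¼*470 = -235/2 ≈ -117.50)
37*j + d = 37*(-172) - 235/2 = -6364 - 235/2 = -12963/2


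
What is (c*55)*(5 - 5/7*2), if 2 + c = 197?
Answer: 268125/7 ≈ 38304.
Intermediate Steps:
c = 195 (c = -2 + 197 = 195)
(c*55)*(5 - 5/7*2) = (195*55)*(5 - 5/7*2) = 10725*(5 - 5*1/7*2) = 10725*(5 - 5/7*2) = 10725*(5 - 10/7) = 10725*(25/7) = 268125/7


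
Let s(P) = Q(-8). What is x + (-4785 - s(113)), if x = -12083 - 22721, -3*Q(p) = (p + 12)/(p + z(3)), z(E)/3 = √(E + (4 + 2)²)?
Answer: -34086097/861 + 4*√39/287 ≈ -39589.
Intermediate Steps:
z(E) = 3*√(36 + E) (z(E) = 3*√(E + (4 + 2)²) = 3*√(E + 6²) = 3*√(E + 36) = 3*√(36 + E))
Q(p) = -(12 + p)/(3*(p + 3*√39)) (Q(p) = -(p + 12)/(3*(p + 3*√(36 + 3))) = -(12 + p)/(3*(p + 3*√39)))
s(P) = -4/(3*(-8 + 3*√39)) (s(P) = (-12 - 1*(-8))/(3*(-8 + 3*√39)) = (-12 + 8)/(3*(-8 + 3*√39)) = (⅓)*(-4)/(-8 + 3*√39) = -4/(3*(-8 + 3*√39)))
x = -34804
x + (-4785 - s(113)) = -34804 + (-4785 - (-32/861 - 4*√39/287)) = -34804 + (-4785 + (32/861 + 4*√39/287)) = -34804 + (-4119853/861 + 4*√39/287) = -34086097/861 + 4*√39/287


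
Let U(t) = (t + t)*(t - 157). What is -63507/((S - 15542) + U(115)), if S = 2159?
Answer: 21169/7681 ≈ 2.7560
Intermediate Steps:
U(t) = 2*t*(-157 + t) (U(t) = (2*t)*(-157 + t) = 2*t*(-157 + t))
-63507/((S - 15542) + U(115)) = -63507/((2159 - 15542) + 2*115*(-157 + 115)) = -63507/(-13383 + 2*115*(-42)) = -63507/(-13383 - 9660) = -63507/(-23043) = -63507*(-1/23043) = 21169/7681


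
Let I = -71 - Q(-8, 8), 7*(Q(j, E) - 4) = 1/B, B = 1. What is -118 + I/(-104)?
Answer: -42689/364 ≈ -117.28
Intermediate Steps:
Q(j, E) = 29/7 (Q(j, E) = 4 + (⅐)/1 = 4 + (⅐)*1 = 4 + ⅐ = 29/7)
I = -526/7 (I = -71 - 1*29/7 = -71 - 29/7 = -526/7 ≈ -75.143)
-118 + I/(-104) = -118 - 526/7/(-104) = -118 - 1/104*(-526/7) = -118 + 263/364 = -42689/364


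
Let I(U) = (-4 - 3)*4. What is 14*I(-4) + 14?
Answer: -378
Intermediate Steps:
I(U) = -28 (I(U) = -7*4 = -28)
14*I(-4) + 14 = 14*(-28) + 14 = -392 + 14 = -378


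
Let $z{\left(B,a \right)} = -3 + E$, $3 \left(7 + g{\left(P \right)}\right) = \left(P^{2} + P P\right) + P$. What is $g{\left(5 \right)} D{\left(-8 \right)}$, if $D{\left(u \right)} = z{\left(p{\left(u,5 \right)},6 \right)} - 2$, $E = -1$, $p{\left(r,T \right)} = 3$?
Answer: $-68$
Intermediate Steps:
$g{\left(P \right)} = -7 + \frac{P}{3} + \frac{2 P^{2}}{3}$ ($g{\left(P \right)} = -7 + \frac{\left(P^{2} + P P\right) + P}{3} = -7 + \frac{\left(P^{2} + P^{2}\right) + P}{3} = -7 + \frac{2 P^{2} + P}{3} = -7 + \frac{P + 2 P^{2}}{3} = -7 + \left(\frac{P}{3} + \frac{2 P^{2}}{3}\right) = -7 + \frac{P}{3} + \frac{2 P^{2}}{3}$)
$z{\left(B,a \right)} = -4$ ($z{\left(B,a \right)} = -3 - 1 = -4$)
$D{\left(u \right)} = -6$ ($D{\left(u \right)} = -4 - 2 = -6$)
$g{\left(5 \right)} D{\left(-8 \right)} = \left(-7 + \frac{1}{3} \cdot 5 + \frac{2 \cdot 5^{2}}{3}\right) \left(-6\right) = \left(-7 + \frac{5}{3} + \frac{2}{3} \cdot 25\right) \left(-6\right) = \left(-7 + \frac{5}{3} + \frac{50}{3}\right) \left(-6\right) = \frac{34}{3} \left(-6\right) = -68$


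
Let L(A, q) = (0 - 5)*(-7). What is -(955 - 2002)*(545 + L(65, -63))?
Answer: 607260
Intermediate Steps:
L(A, q) = 35 (L(A, q) = -5*(-7) = 35)
-(955 - 2002)*(545 + L(65, -63)) = -(955 - 2002)*(545 + 35) = -(-1047)*580 = -1*(-607260) = 607260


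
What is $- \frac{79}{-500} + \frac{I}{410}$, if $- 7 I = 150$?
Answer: $\frac{15173}{143500} \approx 0.10574$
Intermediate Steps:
$I = - \frac{150}{7}$ ($I = \left(- \frac{1}{7}\right) 150 = - \frac{150}{7} \approx -21.429$)
$- \frac{79}{-500} + \frac{I}{410} = - \frac{79}{-500} - \frac{150}{7 \cdot 410} = \left(-79\right) \left(- \frac{1}{500}\right) - \frac{15}{287} = \frac{79}{500} - \frac{15}{287} = \frac{15173}{143500}$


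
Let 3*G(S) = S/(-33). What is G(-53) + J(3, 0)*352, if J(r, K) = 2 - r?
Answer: -34795/99 ≈ -351.46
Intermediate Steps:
G(S) = -S/99 (G(S) = (S/(-33))/3 = (S*(-1/33))/3 = (-S/33)/3 = -S/99)
G(-53) + J(3, 0)*352 = -1/99*(-53) + (2 - 1*3)*352 = 53/99 + (2 - 3)*352 = 53/99 - 1*352 = 53/99 - 352 = -34795/99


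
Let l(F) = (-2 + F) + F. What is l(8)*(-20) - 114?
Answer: -394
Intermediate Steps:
l(F) = -2 + 2*F
l(8)*(-20) - 114 = (-2 + 2*8)*(-20) - 114 = (-2 + 16)*(-20) - 114 = 14*(-20) - 114 = -280 - 114 = -394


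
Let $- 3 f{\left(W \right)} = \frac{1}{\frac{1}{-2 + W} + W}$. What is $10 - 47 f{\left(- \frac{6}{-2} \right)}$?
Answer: $\frac{167}{12} \approx 13.917$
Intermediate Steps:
$f{\left(W \right)} = - \frac{1}{3 \left(W + \frac{1}{-2 + W}\right)}$ ($f{\left(W \right)} = - \frac{1}{3 \left(\frac{1}{-2 + W} + W\right)} = - \frac{1}{3 \left(W + \frac{1}{-2 + W}\right)}$)
$10 - 47 f{\left(- \frac{6}{-2} \right)} = 10 - 47 \frac{2 - - \frac{6}{-2}}{3 \left(1 + \left(- \frac{6}{-2}\right)^{2} - 2 \left(- \frac{6}{-2}\right)\right)} = 10 - 47 \frac{2 - \left(-6\right) \left(- \frac{1}{2}\right)}{3 \left(1 + \left(\left(-6\right) \left(- \frac{1}{2}\right)\right)^{2} - 2 \left(\left(-6\right) \left(- \frac{1}{2}\right)\right)\right)} = 10 - 47 \frac{2 - 3}{3 \left(1 + 3^{2} - 6\right)} = 10 - 47 \frac{2 - 3}{3 \left(1 + 9 - 6\right)} = 10 - 47 \cdot \frac{1}{3} \cdot \frac{1}{4} \left(-1\right) = 10 - - \frac{47}{12} = 10 + \frac{47}{12} = \frac{167}{12}$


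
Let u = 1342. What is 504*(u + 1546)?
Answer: 1455552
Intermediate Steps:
504*(u + 1546) = 504*(1342 + 1546) = 504*2888 = 1455552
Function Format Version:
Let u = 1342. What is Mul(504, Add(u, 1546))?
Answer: 1455552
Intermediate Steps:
Mul(504, Add(u, 1546)) = Mul(504, Add(1342, 1546)) = Mul(504, 2888) = 1455552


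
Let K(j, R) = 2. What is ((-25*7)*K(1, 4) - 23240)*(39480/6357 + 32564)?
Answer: -1628093950840/2119 ≈ -7.6833e+8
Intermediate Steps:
((-25*7)*K(1, 4) - 23240)*(39480/6357 + 32564) = (-25*7*2 - 23240)*(39480/6357 + 32564) = (-175*2 - 23240)*(39480*(1/6357) + 32564) = (-350 - 23240)*(13160/2119 + 32564) = -23590*69016276/2119 = -1628093950840/2119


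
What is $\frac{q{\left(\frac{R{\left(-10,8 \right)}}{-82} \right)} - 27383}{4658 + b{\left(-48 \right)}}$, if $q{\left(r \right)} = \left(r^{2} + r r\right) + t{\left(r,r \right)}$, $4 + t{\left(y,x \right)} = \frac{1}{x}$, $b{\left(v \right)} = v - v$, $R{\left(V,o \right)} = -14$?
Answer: $- \frac{161096611}{27405343} \approx -5.8783$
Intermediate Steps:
$b{\left(v \right)} = 0$
$t{\left(y,x \right)} = -4 + \frac{1}{x}$
$q{\left(r \right)} = -4 + \frac{1}{r} + 2 r^{2}$ ($q{\left(r \right)} = \left(r^{2} + r r\right) - \left(4 - \frac{1}{r}\right) = \left(r^{2} + r^{2}\right) - \left(4 - \frac{1}{r}\right) = 2 r^{2} - \left(4 - \frac{1}{r}\right) = -4 + \frac{1}{r} + 2 r^{2}$)
$\frac{q{\left(\frac{R{\left(-10,8 \right)}}{-82} \right)} - 27383}{4658 + b{\left(-48 \right)}} = \frac{\left(-4 + \frac{1}{\left(-14\right) \frac{1}{-82}} + 2 \left(- \frac{14}{-82}\right)^{2}\right) - 27383}{4658 + 0} = \frac{\left(-4 + \frac{1}{\left(-14\right) \left(- \frac{1}{82}\right)} + 2 \left(\left(-14\right) \left(- \frac{1}{82}\right)\right)^{2}\right) - 27383}{4658} = \left(\left(-4 + \frac{1}{\frac{7}{41}} + 2 \left(\frac{7}{41}\right)^{2}\right) - 27383\right) \frac{1}{4658} = \left(\left(-4 + \frac{41}{7} + 2 \cdot \frac{49}{1681}\right) - 27383\right) \frac{1}{4658} = \left(\left(-4 + \frac{41}{7} + \frac{98}{1681}\right) - 27383\right) \frac{1}{4658} = \left(\frac{22539}{11767} - 27383\right) \frac{1}{4658} = \left(- \frac{322193222}{11767}\right) \frac{1}{4658} = - \frac{161096611}{27405343}$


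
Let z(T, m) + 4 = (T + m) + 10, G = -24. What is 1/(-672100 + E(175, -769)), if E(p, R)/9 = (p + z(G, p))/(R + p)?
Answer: -33/22179466 ≈ -1.4879e-6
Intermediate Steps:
z(T, m) = 6 + T + m (z(T, m) = -4 + ((T + m) + 10) = -4 + (10 + T + m) = 6 + T + m)
E(p, R) = 9*(-18 + 2*p)/(R + p) (E(p, R) = 9*((p + (6 - 24 + p))/(R + p)) = 9*((p + (-18 + p))/(R + p)) = 9*((-18 + 2*p)/(R + p)) = 9*(-18 + 2*p)/(R + p))
1/(-672100 + E(175, -769)) = 1/(-672100 + 18*(-9 + 175)/(-769 + 175)) = 1/(-672100 + 18*166/(-594)) = 1/(-672100 + 18*(-1/594)*166) = 1/(-672100 - 166/33) = 1/(-22179466/33) = -33/22179466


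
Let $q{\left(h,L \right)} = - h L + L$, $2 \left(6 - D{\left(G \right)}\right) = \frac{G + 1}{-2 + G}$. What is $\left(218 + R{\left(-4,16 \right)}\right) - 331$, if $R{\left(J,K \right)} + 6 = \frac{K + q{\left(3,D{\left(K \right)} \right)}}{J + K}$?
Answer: $- \frac{19919}{168} \approx -118.57$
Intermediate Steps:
$D{\left(G \right)} = 6 - \frac{1 + G}{2 \left(-2 + G\right)}$ ($D{\left(G \right)} = 6 - \frac{\left(G + 1\right) \frac{1}{-2 + G}}{2} = 6 - \frac{\left(1 + G\right) \frac{1}{-2 + G}}{2} = 6 - \frac{\frac{1}{-2 + G} \left(1 + G\right)}{2} = 6 - \frac{1 + G}{2 \left(-2 + G\right)}$)
$q{\left(h,L \right)} = L - L h$ ($q{\left(h,L \right)} = - L h + L = L - L h$)
$R{\left(J,K \right)} = -6 + \frac{K - \frac{-25 + 11 K}{-2 + K}}{J + K}$ ($R{\left(J,K \right)} = -6 + \frac{K + \frac{-25 + 11 K}{2 \left(-2 + K\right)} \left(1 - 3\right)}{J + K} = -6 + \frac{K + \frac{-25 + 11 K}{2 \left(-2 + K\right)} \left(-2\right)}{J + K} = -6 + \frac{K - \frac{-25 + 11 K}{-2 + K}}{J + K}$)
$\left(218 + R{\left(-4,16 \right)}\right) - 331 = \left(218 + \frac{25 - 176 - \left(-2 + 16\right) \left(5 \cdot 16 + 6 \left(-4\right)\right)}{\left(-2 + 16\right) \left(-4 + 16\right)}\right) - 331 = \left(218 + \frac{25 - 176 - 14 \left(80 - 24\right)}{14 \cdot 12}\right) - 331 = \left(218 + \frac{1}{14} \cdot \frac{1}{12} \left(25 - 176 - 14 \cdot 56\right)\right) - 331 = \left(218 + \frac{1}{14} \cdot \frac{1}{12} \left(25 - 176 - 784\right)\right) - 331 = \left(218 + \frac{1}{14} \cdot \frac{1}{12} \left(-935\right)\right) - 331 = \left(218 - \frac{935}{168}\right) - 331 = \frac{35689}{168} - 331 = - \frac{19919}{168}$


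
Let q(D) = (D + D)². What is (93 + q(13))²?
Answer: 591361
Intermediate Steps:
q(D) = 4*D² (q(D) = (2*D)² = 4*D²)
(93 + q(13))² = (93 + 4*13²)² = (93 + 4*169)² = (93 + 676)² = 769² = 591361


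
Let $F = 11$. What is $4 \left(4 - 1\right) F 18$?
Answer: $2376$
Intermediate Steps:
$4 \left(4 - 1\right) F 18 = 4 \left(4 - 1\right) 11 \cdot 18 = 4 \cdot 3 \cdot 11 \cdot 18 = 12 \cdot 11 \cdot 18 = 132 \cdot 18 = 2376$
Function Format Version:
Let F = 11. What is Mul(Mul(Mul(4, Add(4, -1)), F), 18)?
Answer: 2376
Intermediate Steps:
Mul(Mul(Mul(4, Add(4, -1)), F), 18) = Mul(Mul(Mul(4, Add(4, -1)), 11), 18) = Mul(Mul(Mul(4, 3), 11), 18) = Mul(Mul(12, 11), 18) = Mul(132, 18) = 2376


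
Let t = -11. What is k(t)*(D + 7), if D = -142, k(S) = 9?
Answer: -1215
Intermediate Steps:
k(t)*(D + 7) = 9*(-142 + 7) = 9*(-135) = -1215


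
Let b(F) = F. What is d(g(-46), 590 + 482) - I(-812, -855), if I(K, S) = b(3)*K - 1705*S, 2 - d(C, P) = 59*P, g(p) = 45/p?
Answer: -1518585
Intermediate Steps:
d(C, P) = 2 - 59*P
I(K, S) = -1705*S + 3*K (I(K, S) = 3*K - 1705*S = -1705*S + 3*K)
d(g(-46), 590 + 482) - I(-812, -855) = (2 - 59*(590 + 482)) - (-1705*(-855) + 3*(-812)) = (2 - 59*1072) - (1457775 - 2436) = (2 - 63248) - 1*1455339 = -63246 - 1455339 = -1518585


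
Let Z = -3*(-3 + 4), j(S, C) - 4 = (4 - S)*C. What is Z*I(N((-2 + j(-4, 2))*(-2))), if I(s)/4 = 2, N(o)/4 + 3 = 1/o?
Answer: -24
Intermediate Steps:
j(S, C) = 4 + C*(4 - S) (j(S, C) = 4 + (4 - S)*C = 4 + C*(4 - S))
N(o) = -12 + 4/o (N(o) = -12 + 4*(1/o) = -12 + 4/o)
I(s) = 8 (I(s) = 4*2 = 8)
Z = -3 (Z = -3*1 = -3)
Z*I(N((-2 + j(-4, 2))*(-2))) = -3*8 = -24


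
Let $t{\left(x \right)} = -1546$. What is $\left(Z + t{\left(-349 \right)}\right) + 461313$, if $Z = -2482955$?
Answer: $-2023188$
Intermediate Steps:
$\left(Z + t{\left(-349 \right)}\right) + 461313 = \left(-2482955 - 1546\right) + 461313 = -2484501 + 461313 = -2023188$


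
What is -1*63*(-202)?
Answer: 12726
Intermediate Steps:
-1*63*(-202) = -63*(-202) = 12726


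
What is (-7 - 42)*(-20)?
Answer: 980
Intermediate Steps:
(-7 - 42)*(-20) = -49*(-20) = 980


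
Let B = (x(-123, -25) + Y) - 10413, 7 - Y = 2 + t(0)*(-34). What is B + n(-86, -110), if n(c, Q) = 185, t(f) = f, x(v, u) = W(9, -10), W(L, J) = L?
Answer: -10214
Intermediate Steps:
x(v, u) = 9
Y = 5 (Y = 7 - (2 + 0*(-34)) = 7 - (2 + 0) = 7 - 1*2 = 7 - 2 = 5)
B = -10399 (B = (9 + 5) - 10413 = 14 - 10413 = -10399)
B + n(-86, -110) = -10399 + 185 = -10214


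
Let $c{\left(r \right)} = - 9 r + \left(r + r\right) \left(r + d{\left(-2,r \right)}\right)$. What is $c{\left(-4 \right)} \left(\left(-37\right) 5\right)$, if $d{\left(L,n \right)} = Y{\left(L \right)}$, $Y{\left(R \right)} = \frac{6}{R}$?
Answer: $-17020$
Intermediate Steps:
$d{\left(L,n \right)} = \frac{6}{L}$
$c{\left(r \right)} = - 9 r + 2 r \left(-3 + r\right)$ ($c{\left(r \right)} = - 9 r + \left(r + r\right) \left(r + \frac{6}{-2}\right) = - 9 r + 2 r \left(r + 6 \left(- \frac{1}{2}\right)\right) = - 9 r + 2 r \left(r - 3\right) = - 9 r + 2 r \left(-3 + r\right)$)
$c{\left(-4 \right)} \left(\left(-37\right) 5\right) = - 4 \left(-15 + 2 \left(-4\right)\right) \left(\left(-37\right) 5\right) = - 4 \left(-15 - 8\right) \left(-185\right) = \left(-4\right) \left(-23\right) \left(-185\right) = 92 \left(-185\right) = -17020$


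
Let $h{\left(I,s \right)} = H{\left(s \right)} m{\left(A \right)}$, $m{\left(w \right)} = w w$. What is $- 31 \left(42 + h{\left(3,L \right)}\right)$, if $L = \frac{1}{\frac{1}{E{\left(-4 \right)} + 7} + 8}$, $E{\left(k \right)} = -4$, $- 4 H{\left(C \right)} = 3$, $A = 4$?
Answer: $-930$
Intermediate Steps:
$H{\left(C \right)} = - \frac{3}{4}$ ($H{\left(C \right)} = \left(- \frac{1}{4}\right) 3 = - \frac{3}{4}$)
$m{\left(w \right)} = w^{2}$
$L = \frac{3}{25}$ ($L = \frac{1}{\frac{1}{-4 + 7} + 8} = \frac{1}{\frac{1}{3} + 8} = \frac{1}{\frac{25}{3}} = \frac{3}{25} \approx 0.12$)
$h{\left(I,s \right)} = -12$ ($h{\left(I,s \right)} = - \frac{3 \cdot 4^{2}}{4} = \left(- \frac{3}{4}\right) 16 = -12$)
$- 31 \left(42 + h{\left(3,L \right)}\right) = - 31 \left(42 - 12\right) = \left(-31\right) 30 = -930$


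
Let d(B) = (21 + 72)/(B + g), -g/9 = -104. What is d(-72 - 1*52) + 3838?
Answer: 3116549/812 ≈ 3838.1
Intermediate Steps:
g = 936 (g = -9*(-104) = 936)
d(B) = 93/(936 + B) (d(B) = (21 + 72)/(B + 936) = 93/(936 + B))
d(-72 - 1*52) + 3838 = 93/(936 + (-72 - 1*52)) + 3838 = 93/(936 + (-72 - 52)) + 3838 = 93/(936 - 124) + 3838 = 93/812 + 3838 = 3116549/812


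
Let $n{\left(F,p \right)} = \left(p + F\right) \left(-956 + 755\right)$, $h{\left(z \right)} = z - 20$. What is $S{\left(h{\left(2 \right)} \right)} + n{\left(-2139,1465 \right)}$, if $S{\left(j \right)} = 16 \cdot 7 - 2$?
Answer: $135584$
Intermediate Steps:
$h{\left(z \right)} = -20 + z$ ($h{\left(z \right)} = z - 20 = -20 + z$)
$n{\left(F,p \right)} = - 201 F - 201 p$ ($n{\left(F,p \right)} = \left(F + p\right) \left(-201\right) = - 201 F - 201 p$)
$S{\left(j \right)} = 110$ ($S{\left(j \right)} = 112 - 2 = 110$)
$S{\left(h{\left(2 \right)} \right)} + n{\left(-2139,1465 \right)} = 110 - -135474 = 110 + \left(429939 - 294465\right) = 110 + 135474 = 135584$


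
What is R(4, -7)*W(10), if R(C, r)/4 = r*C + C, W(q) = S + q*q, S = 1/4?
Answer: -9624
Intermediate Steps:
S = ¼ ≈ 0.25000
W(q) = ¼ + q² (W(q) = ¼ + q*q = ¼ + q²)
R(C, r) = 4*C + 4*C*r (R(C, r) = 4*(r*C + C) = 4*(C*r + C) = 4*(C + C*r) = 4*C + 4*C*r)
R(4, -7)*W(10) = (4*4*(1 - 7))*(¼ + 10²) = (4*4*(-6))*(¼ + 100) = -96*401/4 = -9624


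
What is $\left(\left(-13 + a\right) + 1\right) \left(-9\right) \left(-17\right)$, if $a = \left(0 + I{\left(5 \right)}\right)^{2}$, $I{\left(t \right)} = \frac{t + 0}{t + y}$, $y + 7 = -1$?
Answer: $-1411$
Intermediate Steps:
$y = -8$ ($y = -7 - 1 = -8$)
$I{\left(t \right)} = \frac{t}{-8 + t}$ ($I{\left(t \right)} = \frac{t + 0}{t - 8} = \frac{t}{-8 + t}$)
$a = \frac{25}{9}$ ($a = \left(0 + \frac{5}{-8 + 5}\right)^{2} = \left(0 + \frac{5}{-3}\right)^{2} = \left(0 + 5 \left(- \frac{1}{3}\right)\right)^{2} = \left(0 - \frac{5}{3}\right)^{2} = \left(- \frac{5}{3}\right)^{2} = \frac{25}{9} \approx 2.7778$)
$\left(\left(-13 + a\right) + 1\right) \left(-9\right) \left(-17\right) = \left(\left(-13 + \frac{25}{9}\right) + 1\right) \left(-9\right) \left(-17\right) = \left(- \frac{92}{9} + 1\right) \left(-9\right) \left(-17\right) = \left(- \frac{83}{9}\right) \left(-9\right) \left(-17\right) = 83 \left(-17\right) = -1411$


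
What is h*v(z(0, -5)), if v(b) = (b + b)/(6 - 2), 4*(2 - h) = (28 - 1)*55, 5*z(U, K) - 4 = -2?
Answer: -1477/20 ≈ -73.850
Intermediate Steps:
z(U, K) = ⅖ (z(U, K) = ⅘ + (⅕)*(-2) = ⅘ - ⅖ = ⅖)
h = -1477/4 (h = 2 - (28 - 1)*55/4 = 2 - 27*55/4 = 2 - ¼*1485 = 2 - 1485/4 = -1477/4 ≈ -369.25)
v(b) = b/2 (v(b) = (2*b)/4 = (2*b)*(¼) = b/2)
h*v(z(0, -5)) = -1477*2/(8*5) = -1477/4*⅕ = -1477/20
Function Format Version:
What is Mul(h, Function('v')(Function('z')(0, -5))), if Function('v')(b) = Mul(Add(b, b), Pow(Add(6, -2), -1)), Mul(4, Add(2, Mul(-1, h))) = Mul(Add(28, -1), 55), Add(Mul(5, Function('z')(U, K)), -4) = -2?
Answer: Rational(-1477, 20) ≈ -73.850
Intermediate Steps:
Function('z')(U, K) = Rational(2, 5) (Function('z')(U, K) = Add(Rational(4, 5), Mul(Rational(1, 5), -2)) = Add(Rational(4, 5), Rational(-2, 5)) = Rational(2, 5))
h = Rational(-1477, 4) (h = Add(2, Mul(Rational(-1, 4), Mul(Add(28, -1), 55))) = Add(2, Mul(Rational(-1, 4), Mul(27, 55))) = Add(2, Mul(Rational(-1, 4), 1485)) = Add(2, Rational(-1485, 4)) = Rational(-1477, 4) ≈ -369.25)
Function('v')(b) = Mul(Rational(1, 2), b) (Function('v')(b) = Mul(Mul(2, b), Pow(4, -1)) = Mul(Mul(2, b), Rational(1, 4)) = Mul(Rational(1, 2), b))
Mul(h, Function('v')(Function('z')(0, -5))) = Mul(Rational(-1477, 4), Mul(Rational(1, 2), Rational(2, 5))) = Mul(Rational(-1477, 4), Rational(1, 5)) = Rational(-1477, 20)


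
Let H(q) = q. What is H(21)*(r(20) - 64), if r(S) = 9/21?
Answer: -1335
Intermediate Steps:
r(S) = 3/7 (r(S) = 9*(1/21) = 3/7)
H(21)*(r(20) - 64) = 21*(3/7 - 64) = 21*(-445/7) = -1335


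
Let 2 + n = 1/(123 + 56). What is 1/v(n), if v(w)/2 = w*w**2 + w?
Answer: -5735339/113875860 ≈ -0.050365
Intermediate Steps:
n = -357/179 (n = -2 + 1/(123 + 56) = -2 + 1/179 = -357/179 ≈ -1.9944)
v(w) = 2*w + 2*w**3 (v(w) = 2*(w*w**2 + w) = 2*(w**3 + w) = 2*(w + w**3) = 2*w + 2*w**3)
1/v(n) = 1/(2*(-357/179)*(1 + (-357/179)**2)) = 1/(2*(-357/179)*(1 + 127449/32041)) = 1/(2*(-357/179)*(159490/32041)) = 1/(-113875860/5735339) = -5735339/113875860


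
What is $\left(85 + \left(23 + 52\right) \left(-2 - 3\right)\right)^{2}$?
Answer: $84100$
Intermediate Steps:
$\left(85 + \left(23 + 52\right) \left(-2 - 3\right)\right)^{2} = \left(85 + 75 \left(-5\right)\right)^{2} = \left(85 - 375\right)^{2} = \left(-290\right)^{2} = 84100$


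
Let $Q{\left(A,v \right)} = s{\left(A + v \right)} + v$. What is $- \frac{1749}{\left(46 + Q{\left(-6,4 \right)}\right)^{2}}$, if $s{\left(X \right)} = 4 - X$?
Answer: $- \frac{1749}{3136} \approx -0.55772$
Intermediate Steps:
$Q{\left(A,v \right)} = 4 - A$ ($Q{\left(A,v \right)} = \left(4 - \left(A + v\right)\right) + v = \left(4 - A - v\right) + v = 4 - A$)
$- \frac{1749}{\left(46 + Q{\left(-6,4 \right)}\right)^{2}} = - \frac{1749}{\left(46 + \left(4 - -6\right)\right)^{2}} = - \frac{1749}{\left(46 + \left(4 + 6\right)\right)^{2}} = - \frac{1749}{\left(46 + 10\right)^{2}} = - \frac{1749}{56^{2}} = - \frac{1749}{3136}$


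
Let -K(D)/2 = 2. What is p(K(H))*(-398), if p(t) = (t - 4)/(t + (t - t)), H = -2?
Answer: -796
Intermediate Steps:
K(D) = -4 (K(D) = -2*2 = -4)
p(t) = (-4 + t)/t (p(t) = (-4 + t)/(t + 0) = (-4 + t)/t)
p(K(H))*(-398) = ((-4 - 4)/(-4))*(-398) = -1/4*(-8)*(-398) = 2*(-398) = -796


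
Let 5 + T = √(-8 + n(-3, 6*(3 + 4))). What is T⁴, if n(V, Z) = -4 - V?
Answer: (5 - 3*I)⁴ ≈ -644.0 - 960.0*I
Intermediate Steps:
T = -5 + 3*I (T = -5 + √(-8 + (-4 - 1*(-3))) = -5 + √(-8 + (-4 + 3)) = -5 + √(-8 - 1) = -5 + √(-9) = -5 + 3*I ≈ -5.0 + 3.0*I)
T⁴ = (-5 + 3*I)⁴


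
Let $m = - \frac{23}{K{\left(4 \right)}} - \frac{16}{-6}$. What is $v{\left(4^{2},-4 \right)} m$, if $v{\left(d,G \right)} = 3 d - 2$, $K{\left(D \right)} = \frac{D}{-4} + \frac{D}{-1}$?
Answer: $\frac{5014}{15} \approx 334.27$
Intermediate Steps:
$K{\left(D \right)} = - \frac{5 D}{4}$ ($K{\left(D \right)} = D \left(- \frac{1}{4}\right) + D \left(-1\right) = - \frac{D}{4} - D = - \frac{5 D}{4}$)
$v{\left(d,G \right)} = -2 + 3 d$
$m = \frac{109}{15}$ ($m = - \frac{23}{\left(- \frac{5}{4}\right) 4} - \frac{16}{-6} = - \frac{23}{-5} - - \frac{8}{3} = \left(-23\right) \left(- \frac{1}{5}\right) + \frac{8}{3} = \frac{23}{5} + \frac{8}{3} = \frac{109}{15} \approx 7.2667$)
$v{\left(4^{2},-4 \right)} m = \left(-2 + 3 \cdot 4^{2}\right) \frac{109}{15} = \left(-2 + 3 \cdot 16\right) \frac{109}{15} = \left(-2 + 48\right) \frac{109}{15} = 46 \cdot \frac{109}{15} = \frac{5014}{15}$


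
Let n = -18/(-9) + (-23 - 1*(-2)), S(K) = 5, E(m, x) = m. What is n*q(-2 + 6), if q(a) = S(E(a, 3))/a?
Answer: -95/4 ≈ -23.750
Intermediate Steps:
q(a) = 5/a
n = -19 (n = -⅑*(-18) + (-23 + 2) = 2 - 21 = -19)
n*q(-2 + 6) = -95/(-2 + 6) = -95/4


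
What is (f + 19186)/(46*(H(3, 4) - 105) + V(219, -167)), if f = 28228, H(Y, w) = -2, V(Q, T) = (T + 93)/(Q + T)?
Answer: -1232764/128009 ≈ -9.6303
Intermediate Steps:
V(Q, T) = (93 + T)/(Q + T)
(f + 19186)/(46*(H(3, 4) - 105) + V(219, -167)) = (28228 + 19186)/(46*(-2 - 105) + (93 - 167)/(219 - 167)) = 47414/(46*(-107) - 74/52) = 47414/(-4922 + (1/52)*(-74)) = 47414/(-4922 - 37/26) = 47414/(-128009/26) = 47414*(-26/128009) = -1232764/128009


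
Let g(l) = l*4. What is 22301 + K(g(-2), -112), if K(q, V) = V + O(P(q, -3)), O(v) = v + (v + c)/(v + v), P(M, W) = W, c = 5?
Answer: 66557/3 ≈ 22186.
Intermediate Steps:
g(l) = 4*l
O(v) = v + (5 + v)/(2*v) (O(v) = v + (v + 5)/(v + v) = v + (5 + v)/((2*v)) = v + (5 + v)*(1/(2*v)) = v + (5 + v)/(2*v))
K(q, V) = -10/3 + V (K(q, V) = V + (½ - 3 + (5/2)/(-3)) = V + (½ - 3 + (5/2)*(-⅓)) = V + (½ - 3 - ⅚) = V - 10/3 = -10/3 + V)
22301 + K(g(-2), -112) = 22301 + (-10/3 - 112) = 22301 - 346/3 = 66557/3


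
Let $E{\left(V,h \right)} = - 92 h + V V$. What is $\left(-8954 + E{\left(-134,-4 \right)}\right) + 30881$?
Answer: $40251$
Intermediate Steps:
$E{\left(V,h \right)} = V^{2} - 92 h$ ($E{\left(V,h \right)} = - 92 h + V^{2} = V^{2} - 92 h$)
$\left(-8954 + E{\left(-134,-4 \right)}\right) + 30881 = \left(-8954 + \left(\left(-134\right)^{2} - -368\right)\right) + 30881 = \left(-8954 + \left(17956 + 368\right)\right) + 30881 = \left(-8954 + 18324\right) + 30881 = 9370 + 30881 = 40251$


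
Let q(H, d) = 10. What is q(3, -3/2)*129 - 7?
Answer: 1283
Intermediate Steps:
q(3, -3/2)*129 - 7 = 10*129 - 7 = 1290 - 7 = 1283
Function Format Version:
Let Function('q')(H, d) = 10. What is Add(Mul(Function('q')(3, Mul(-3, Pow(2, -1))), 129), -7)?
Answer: 1283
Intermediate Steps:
Add(Mul(Function('q')(3, Mul(-3, Pow(2, -1))), 129), -7) = Add(Mul(10, 129), -7) = Add(1290, -7) = 1283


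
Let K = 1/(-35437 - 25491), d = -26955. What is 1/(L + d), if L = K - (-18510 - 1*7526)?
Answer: -60928/55992833 ≈ -0.0010881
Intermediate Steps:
K = -1/60928 (K = 1/(-60928) = -1/60928 ≈ -1.6413e-5)
L = 1586321407/60928 (L = -1/60928 - (-18510 - 1*7526) = -1/60928 - (-18510 - 7526) = -1/60928 - 1*(-26036) = -1/60928 + 26036 = 1586321407/60928 ≈ 26036.)
1/(L + d) = 1/(1586321407/60928 - 26955) = 1/(-55992833/60928) = -60928/55992833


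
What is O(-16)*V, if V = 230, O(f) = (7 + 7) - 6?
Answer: 1840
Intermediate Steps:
O(f) = 8 (O(f) = 14 - 6 = 8)
O(-16)*V = 8*230 = 1840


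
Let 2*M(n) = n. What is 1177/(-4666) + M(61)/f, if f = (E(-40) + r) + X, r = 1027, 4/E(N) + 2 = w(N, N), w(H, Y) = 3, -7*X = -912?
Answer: -4285821/18964957 ≈ -0.22599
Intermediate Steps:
X = 912/7 (X = -⅐*(-912) = 912/7 ≈ 130.29)
E(N) = 4 (E(N) = 4/(-2 + 3) = 4/1 = 4*1 = 4)
M(n) = n/2
f = 8129/7 (f = (4 + 1027) + 912/7 = 1031 + 912/7 = 8129/7 ≈ 1161.3)
1177/(-4666) + M(61)/f = 1177/(-4666) + ((½)*61)/(8129/7) = 1177*(-1/4666) + (61/2)*(7/8129) = -1177/4666 + 427/16258 = -4285821/18964957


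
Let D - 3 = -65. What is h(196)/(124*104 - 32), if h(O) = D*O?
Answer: -1519/1608 ≈ -0.94465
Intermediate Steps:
D = -62 (D = 3 - 65 = -62)
h(O) = -62*O
h(196)/(124*104 - 32) = (-62*196)/(124*104 - 32) = -12152/(12896 - 32) = -12152/12864 = -12152*1/12864 = -1519/1608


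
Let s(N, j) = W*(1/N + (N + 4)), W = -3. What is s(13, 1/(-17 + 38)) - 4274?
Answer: -56228/13 ≈ -4325.2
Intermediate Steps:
s(N, j) = -12 - 3*N - 3/N (s(N, j) = -3*(1/N + (N + 4)) = -3*(1/N + (4 + N)) = -3*(4 + N + 1/N) = -12 - 3*N - 3/N)
s(13, 1/(-17 + 38)) - 4274 = (-12 - 3*13 - 3/13) - 4274 = (-12 - 39 - 3*1/13) - 4274 = (-12 - 39 - 3/13) - 4274 = -666/13 - 4274 = -56228/13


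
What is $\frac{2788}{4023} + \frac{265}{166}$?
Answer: $\frac{1528903}{667818} \approx 2.2894$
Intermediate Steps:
$\frac{2788}{4023} + \frac{265}{166} = \frac{1528903}{667818}$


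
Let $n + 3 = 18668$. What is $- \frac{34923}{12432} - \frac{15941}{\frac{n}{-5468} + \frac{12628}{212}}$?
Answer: $- \frac{2761963597041}{9633752752} \approx -286.7$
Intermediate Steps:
$n = 18665$ ($n = -3 + 18668 = 18665$)
$- \frac{34923}{12432} - \frac{15941}{\frac{n}{-5468} + \frac{12628}{212}} = - \frac{34923}{12432} - \frac{15941}{\frac{18665}{-5468} + \frac{12628}{212}} = \left(-34923\right) \frac{1}{12432} - \frac{15941}{18665 \left(- \frac{1}{5468}\right) + 12628 \cdot \frac{1}{212}} = - \frac{1663}{592} - \frac{15941}{- \frac{18665}{5468} + \frac{3157}{53}} = - \frac{1663}{592} - \frac{15941}{\frac{16273231}{289804}} = - \frac{1663}{592} - \frac{4619765564}{16273231} = - \frac{2761963597041}{9633752752}$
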